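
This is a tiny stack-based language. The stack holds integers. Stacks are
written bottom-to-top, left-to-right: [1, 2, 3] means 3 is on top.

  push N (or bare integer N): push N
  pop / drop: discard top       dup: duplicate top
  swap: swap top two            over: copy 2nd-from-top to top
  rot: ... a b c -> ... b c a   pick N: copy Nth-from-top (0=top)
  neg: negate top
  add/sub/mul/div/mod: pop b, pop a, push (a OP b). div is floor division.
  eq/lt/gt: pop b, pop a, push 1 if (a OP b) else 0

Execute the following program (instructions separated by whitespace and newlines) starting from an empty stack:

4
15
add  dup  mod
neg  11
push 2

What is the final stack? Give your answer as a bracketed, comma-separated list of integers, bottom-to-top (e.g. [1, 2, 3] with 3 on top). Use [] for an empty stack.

After 'push 4': [4]
After 'push 15': [4, 15]
After 'add': [19]
After 'dup': [19, 19]
After 'mod': [0]
After 'neg': [0]
After 'push 11': [0, 11]
After 'push 2': [0, 11, 2]

Answer: [0, 11, 2]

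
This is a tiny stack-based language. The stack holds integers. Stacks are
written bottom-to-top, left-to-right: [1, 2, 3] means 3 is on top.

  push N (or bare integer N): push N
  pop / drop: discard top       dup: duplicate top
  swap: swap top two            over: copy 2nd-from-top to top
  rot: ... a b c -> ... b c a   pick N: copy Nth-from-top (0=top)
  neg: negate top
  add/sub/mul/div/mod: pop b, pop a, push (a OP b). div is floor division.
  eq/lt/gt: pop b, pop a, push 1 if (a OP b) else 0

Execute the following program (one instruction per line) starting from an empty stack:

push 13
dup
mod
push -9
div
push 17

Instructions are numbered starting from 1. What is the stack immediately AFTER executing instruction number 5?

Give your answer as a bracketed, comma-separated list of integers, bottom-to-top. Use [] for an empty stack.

Answer: [0]

Derivation:
Step 1 ('push 13'): [13]
Step 2 ('dup'): [13, 13]
Step 3 ('mod'): [0]
Step 4 ('push -9'): [0, -9]
Step 5 ('div'): [0]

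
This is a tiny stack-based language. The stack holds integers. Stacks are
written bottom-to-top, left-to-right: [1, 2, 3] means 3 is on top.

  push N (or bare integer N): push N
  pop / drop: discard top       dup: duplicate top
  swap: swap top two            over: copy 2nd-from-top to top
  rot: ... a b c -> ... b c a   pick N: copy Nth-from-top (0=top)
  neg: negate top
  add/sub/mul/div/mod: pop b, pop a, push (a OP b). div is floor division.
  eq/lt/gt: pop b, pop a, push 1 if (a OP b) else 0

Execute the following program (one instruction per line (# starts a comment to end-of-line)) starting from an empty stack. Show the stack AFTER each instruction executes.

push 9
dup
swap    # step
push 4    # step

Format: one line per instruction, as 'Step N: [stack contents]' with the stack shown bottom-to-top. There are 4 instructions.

Step 1: [9]
Step 2: [9, 9]
Step 3: [9, 9]
Step 4: [9, 9, 4]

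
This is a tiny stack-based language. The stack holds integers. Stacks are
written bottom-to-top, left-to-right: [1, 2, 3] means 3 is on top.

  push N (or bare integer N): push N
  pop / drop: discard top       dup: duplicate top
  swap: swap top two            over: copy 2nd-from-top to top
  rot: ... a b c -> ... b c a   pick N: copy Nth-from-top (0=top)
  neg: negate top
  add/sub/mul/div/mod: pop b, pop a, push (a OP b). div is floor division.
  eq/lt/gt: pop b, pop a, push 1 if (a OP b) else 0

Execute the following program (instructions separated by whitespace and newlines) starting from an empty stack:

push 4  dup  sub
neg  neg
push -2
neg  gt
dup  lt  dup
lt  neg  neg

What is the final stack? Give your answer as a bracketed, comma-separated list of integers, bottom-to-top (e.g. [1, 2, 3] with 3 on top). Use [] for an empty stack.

After 'push 4': [4]
After 'dup': [4, 4]
After 'sub': [0]
After 'neg': [0]
After 'neg': [0]
After 'push -2': [0, -2]
After 'neg': [0, 2]
After 'gt': [0]
After 'dup': [0, 0]
After 'lt': [0]
After 'dup': [0, 0]
After 'lt': [0]
After 'neg': [0]
After 'neg': [0]

Answer: [0]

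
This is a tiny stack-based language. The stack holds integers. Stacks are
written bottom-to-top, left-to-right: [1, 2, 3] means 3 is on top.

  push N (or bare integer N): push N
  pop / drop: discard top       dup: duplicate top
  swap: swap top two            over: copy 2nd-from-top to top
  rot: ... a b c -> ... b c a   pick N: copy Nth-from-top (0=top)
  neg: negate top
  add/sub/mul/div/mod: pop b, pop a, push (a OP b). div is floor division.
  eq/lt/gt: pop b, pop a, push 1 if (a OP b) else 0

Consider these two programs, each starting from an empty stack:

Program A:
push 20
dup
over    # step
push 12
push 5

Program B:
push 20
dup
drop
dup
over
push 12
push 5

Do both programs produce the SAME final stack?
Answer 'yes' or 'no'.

Program A trace:
  After 'push 20': [20]
  After 'dup': [20, 20]
  After 'over': [20, 20, 20]
  After 'push 12': [20, 20, 20, 12]
  After 'push 5': [20, 20, 20, 12, 5]
Program A final stack: [20, 20, 20, 12, 5]

Program B trace:
  After 'push 20': [20]
  After 'dup': [20, 20]
  After 'drop': [20]
  After 'dup': [20, 20]
  After 'over': [20, 20, 20]
  After 'push 12': [20, 20, 20, 12]
  After 'push 5': [20, 20, 20, 12, 5]
Program B final stack: [20, 20, 20, 12, 5]
Same: yes

Answer: yes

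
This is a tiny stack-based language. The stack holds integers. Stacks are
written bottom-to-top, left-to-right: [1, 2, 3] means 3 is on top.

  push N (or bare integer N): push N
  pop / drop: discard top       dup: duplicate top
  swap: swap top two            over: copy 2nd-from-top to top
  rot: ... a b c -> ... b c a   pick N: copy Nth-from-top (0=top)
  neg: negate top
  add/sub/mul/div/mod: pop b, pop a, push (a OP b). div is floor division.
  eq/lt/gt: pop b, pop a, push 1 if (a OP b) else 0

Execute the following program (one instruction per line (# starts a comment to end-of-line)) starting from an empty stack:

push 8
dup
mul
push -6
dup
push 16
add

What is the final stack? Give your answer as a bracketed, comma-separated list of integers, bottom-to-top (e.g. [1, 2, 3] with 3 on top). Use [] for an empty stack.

After 'push 8': [8]
After 'dup': [8, 8]
After 'mul': [64]
After 'push -6': [64, -6]
After 'dup': [64, -6, -6]
After 'push 16': [64, -6, -6, 16]
After 'add': [64, -6, 10]

Answer: [64, -6, 10]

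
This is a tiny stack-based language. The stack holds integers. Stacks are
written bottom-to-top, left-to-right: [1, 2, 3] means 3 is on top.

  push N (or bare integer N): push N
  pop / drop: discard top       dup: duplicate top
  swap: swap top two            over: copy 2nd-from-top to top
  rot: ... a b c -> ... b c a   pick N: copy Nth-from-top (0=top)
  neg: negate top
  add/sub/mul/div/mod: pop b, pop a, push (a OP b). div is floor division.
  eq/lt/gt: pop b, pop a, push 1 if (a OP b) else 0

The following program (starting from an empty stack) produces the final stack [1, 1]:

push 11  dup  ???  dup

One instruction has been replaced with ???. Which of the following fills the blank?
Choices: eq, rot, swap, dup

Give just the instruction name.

Answer: eq

Derivation:
Stack before ???: [11, 11]
Stack after ???:  [1]
Checking each choice:
  eq: MATCH
  rot: stack underflow (need 3, have 2)
  swap: produces [11, 11, 11]
  dup: produces [11, 11, 11, 11]


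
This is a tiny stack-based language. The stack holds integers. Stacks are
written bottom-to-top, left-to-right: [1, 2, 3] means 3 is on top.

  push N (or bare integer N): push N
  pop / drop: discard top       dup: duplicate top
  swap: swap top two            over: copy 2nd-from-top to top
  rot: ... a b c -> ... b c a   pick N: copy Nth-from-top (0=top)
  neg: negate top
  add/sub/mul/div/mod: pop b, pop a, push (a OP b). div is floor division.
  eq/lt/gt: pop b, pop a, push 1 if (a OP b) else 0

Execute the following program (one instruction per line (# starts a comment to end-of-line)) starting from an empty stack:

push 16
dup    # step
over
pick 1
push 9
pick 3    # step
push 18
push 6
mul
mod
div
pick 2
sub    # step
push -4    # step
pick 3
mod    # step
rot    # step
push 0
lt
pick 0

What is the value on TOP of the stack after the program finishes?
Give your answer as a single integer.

After 'push 16': [16]
After 'dup': [16, 16]
After 'over': [16, 16, 16]
After 'pick 1': [16, 16, 16, 16]
After 'push 9': [16, 16, 16, 16, 9]
After 'pick 3': [16, 16, 16, 16, 9, 16]
After 'push 18': [16, 16, 16, 16, 9, 16, 18]
After 'push 6': [16, 16, 16, 16, 9, 16, 18, 6]
After 'mul': [16, 16, 16, 16, 9, 16, 108]
After 'mod': [16, 16, 16, 16, 9, 16]
After 'div': [16, 16, 16, 16, 0]
After 'pick 2': [16, 16, 16, 16, 0, 16]
After 'sub': [16, 16, 16, 16, -16]
After 'push -4': [16, 16, 16, 16, -16, -4]
After 'pick 3': [16, 16, 16, 16, -16, -4, 16]
After 'mod': [16, 16, 16, 16, -16, 12]
After 'rot': [16, 16, 16, -16, 12, 16]
After 'push 0': [16, 16, 16, -16, 12, 16, 0]
After 'lt': [16, 16, 16, -16, 12, 0]
After 'pick 0': [16, 16, 16, -16, 12, 0, 0]

Answer: 0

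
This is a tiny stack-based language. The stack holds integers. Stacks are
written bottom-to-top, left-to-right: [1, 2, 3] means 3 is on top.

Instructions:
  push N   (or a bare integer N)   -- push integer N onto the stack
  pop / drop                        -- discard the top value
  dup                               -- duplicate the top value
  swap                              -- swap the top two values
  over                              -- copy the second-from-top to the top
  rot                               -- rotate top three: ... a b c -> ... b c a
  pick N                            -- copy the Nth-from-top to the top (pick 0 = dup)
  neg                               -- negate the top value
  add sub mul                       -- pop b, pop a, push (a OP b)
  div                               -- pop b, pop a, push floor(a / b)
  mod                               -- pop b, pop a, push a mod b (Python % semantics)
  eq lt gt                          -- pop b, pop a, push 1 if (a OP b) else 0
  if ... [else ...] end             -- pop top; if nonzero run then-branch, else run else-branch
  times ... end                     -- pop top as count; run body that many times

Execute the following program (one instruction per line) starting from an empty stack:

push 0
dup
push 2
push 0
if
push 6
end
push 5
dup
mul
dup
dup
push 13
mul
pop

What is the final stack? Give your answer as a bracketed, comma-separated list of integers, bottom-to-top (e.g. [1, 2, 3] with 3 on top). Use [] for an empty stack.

Answer: [0, 0, 2, 25, 25]

Derivation:
After 'push 0': [0]
After 'dup': [0, 0]
After 'push 2': [0, 0, 2]
After 'push 0': [0, 0, 2, 0]
After 'if': [0, 0, 2]
After 'push 5': [0, 0, 2, 5]
After 'dup': [0, 0, 2, 5, 5]
After 'mul': [0, 0, 2, 25]
After 'dup': [0, 0, 2, 25, 25]
After 'dup': [0, 0, 2, 25, 25, 25]
After 'push 13': [0, 0, 2, 25, 25, 25, 13]
After 'mul': [0, 0, 2, 25, 25, 325]
After 'pop': [0, 0, 2, 25, 25]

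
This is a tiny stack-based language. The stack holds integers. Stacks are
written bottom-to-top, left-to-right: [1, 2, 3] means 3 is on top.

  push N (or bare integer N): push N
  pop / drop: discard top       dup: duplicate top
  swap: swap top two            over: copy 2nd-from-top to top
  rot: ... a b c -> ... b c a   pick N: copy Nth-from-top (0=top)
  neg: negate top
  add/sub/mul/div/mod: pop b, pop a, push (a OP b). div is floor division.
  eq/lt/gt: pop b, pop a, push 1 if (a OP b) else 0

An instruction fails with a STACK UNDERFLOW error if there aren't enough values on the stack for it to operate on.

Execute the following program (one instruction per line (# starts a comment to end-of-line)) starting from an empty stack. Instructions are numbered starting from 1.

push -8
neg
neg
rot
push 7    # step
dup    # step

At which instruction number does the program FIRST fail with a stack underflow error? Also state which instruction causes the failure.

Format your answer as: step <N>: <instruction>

Step 1 ('push -8'): stack = [-8], depth = 1
Step 2 ('neg'): stack = [8], depth = 1
Step 3 ('neg'): stack = [-8], depth = 1
Step 4 ('rot'): needs 3 value(s) but depth is 1 — STACK UNDERFLOW

Answer: step 4: rot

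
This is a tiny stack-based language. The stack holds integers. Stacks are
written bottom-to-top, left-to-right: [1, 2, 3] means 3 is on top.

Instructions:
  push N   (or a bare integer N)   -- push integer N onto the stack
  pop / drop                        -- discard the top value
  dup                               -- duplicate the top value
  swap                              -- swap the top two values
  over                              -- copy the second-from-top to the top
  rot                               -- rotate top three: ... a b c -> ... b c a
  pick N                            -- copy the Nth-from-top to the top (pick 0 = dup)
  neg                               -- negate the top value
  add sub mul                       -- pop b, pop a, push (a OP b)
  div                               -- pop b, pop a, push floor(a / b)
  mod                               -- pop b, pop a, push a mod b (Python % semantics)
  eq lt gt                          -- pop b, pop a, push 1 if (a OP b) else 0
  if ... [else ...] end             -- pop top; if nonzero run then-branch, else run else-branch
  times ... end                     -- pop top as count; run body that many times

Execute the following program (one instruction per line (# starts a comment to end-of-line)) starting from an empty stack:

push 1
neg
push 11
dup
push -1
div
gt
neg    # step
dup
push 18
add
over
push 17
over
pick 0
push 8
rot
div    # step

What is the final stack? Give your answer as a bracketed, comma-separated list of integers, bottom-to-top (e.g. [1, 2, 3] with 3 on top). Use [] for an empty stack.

After 'push 1': [1]
After 'neg': [-1]
After 'push 11': [-1, 11]
After 'dup': [-1, 11, 11]
After 'push -1': [-1, 11, 11, -1]
After 'div': [-1, 11, -11]
After 'gt': [-1, 1]
After 'neg': [-1, -1]
After 'dup': [-1, -1, -1]
After 'push 18': [-1, -1, -1, 18]
After 'add': [-1, -1, 17]
After 'over': [-1, -1, 17, -1]
After 'push 17': [-1, -1, 17, -1, 17]
After 'over': [-1, -1, 17, -1, 17, -1]
After 'pick 0': [-1, -1, 17, -1, 17, -1, -1]
After 'push 8': [-1, -1, 17, -1, 17, -1, -1, 8]
After 'rot': [-1, -1, 17, -1, 17, -1, 8, -1]
After 'div': [-1, -1, 17, -1, 17, -1, -8]

Answer: [-1, -1, 17, -1, 17, -1, -8]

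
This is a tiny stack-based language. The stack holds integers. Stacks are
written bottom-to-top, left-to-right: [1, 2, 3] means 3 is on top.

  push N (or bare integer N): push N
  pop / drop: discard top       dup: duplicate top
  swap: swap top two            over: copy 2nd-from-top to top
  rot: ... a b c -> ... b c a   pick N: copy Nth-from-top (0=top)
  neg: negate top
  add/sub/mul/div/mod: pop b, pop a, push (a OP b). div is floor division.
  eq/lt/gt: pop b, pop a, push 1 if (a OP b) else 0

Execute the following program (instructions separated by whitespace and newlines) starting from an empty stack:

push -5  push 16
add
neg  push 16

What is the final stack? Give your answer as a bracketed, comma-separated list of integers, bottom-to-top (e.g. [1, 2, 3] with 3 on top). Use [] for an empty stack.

Answer: [-11, 16]

Derivation:
After 'push -5': [-5]
After 'push 16': [-5, 16]
After 'add': [11]
After 'neg': [-11]
After 'push 16': [-11, 16]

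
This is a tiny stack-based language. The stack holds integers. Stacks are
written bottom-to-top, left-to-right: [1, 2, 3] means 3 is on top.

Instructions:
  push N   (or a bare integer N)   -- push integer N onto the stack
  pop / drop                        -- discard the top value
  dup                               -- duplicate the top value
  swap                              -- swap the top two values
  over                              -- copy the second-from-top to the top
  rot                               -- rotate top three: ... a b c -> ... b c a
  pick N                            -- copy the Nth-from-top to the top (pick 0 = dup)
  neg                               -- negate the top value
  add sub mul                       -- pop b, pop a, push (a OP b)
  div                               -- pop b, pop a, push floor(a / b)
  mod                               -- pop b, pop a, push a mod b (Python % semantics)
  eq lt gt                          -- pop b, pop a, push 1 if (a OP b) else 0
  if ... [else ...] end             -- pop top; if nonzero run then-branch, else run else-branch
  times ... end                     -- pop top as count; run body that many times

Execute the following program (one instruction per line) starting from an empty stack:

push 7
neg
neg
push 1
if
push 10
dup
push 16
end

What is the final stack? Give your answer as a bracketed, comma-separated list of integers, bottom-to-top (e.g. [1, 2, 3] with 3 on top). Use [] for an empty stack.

Answer: [7, 10, 10, 16]

Derivation:
After 'push 7': [7]
After 'neg': [-7]
After 'neg': [7]
After 'push 1': [7, 1]
After 'if': [7]
After 'push 10': [7, 10]
After 'dup': [7, 10, 10]
After 'push 16': [7, 10, 10, 16]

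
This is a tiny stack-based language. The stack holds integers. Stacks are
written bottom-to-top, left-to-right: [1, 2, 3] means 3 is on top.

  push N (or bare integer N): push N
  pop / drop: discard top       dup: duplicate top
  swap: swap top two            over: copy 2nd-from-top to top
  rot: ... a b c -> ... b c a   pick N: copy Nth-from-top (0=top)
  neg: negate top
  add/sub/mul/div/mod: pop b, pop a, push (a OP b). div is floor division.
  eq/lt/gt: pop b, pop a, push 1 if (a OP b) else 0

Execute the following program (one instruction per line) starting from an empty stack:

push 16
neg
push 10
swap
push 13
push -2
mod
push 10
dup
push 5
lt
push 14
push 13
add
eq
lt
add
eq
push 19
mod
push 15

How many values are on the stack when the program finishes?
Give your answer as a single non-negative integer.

After 'push 16': stack = [16] (depth 1)
After 'neg': stack = [-16] (depth 1)
After 'push 10': stack = [-16, 10] (depth 2)
After 'swap': stack = [10, -16] (depth 2)
After 'push 13': stack = [10, -16, 13] (depth 3)
After 'push -2': stack = [10, -16, 13, -2] (depth 4)
After 'mod': stack = [10, -16, -1] (depth 3)
After 'push 10': stack = [10, -16, -1, 10] (depth 4)
After 'dup': stack = [10, -16, -1, 10, 10] (depth 5)
After 'push 5': stack = [10, -16, -1, 10, 10, 5] (depth 6)
  ...
After 'push 14': stack = [10, -16, -1, 10, 0, 14] (depth 6)
After 'push 13': stack = [10, -16, -1, 10, 0, 14, 13] (depth 7)
After 'add': stack = [10, -16, -1, 10, 0, 27] (depth 6)
After 'eq': stack = [10, -16, -1, 10, 0] (depth 5)
After 'lt': stack = [10, -16, -1, 0] (depth 4)
After 'add': stack = [10, -16, -1] (depth 3)
After 'eq': stack = [10, 0] (depth 2)
After 'push 19': stack = [10, 0, 19] (depth 3)
After 'mod': stack = [10, 0] (depth 2)
After 'push 15': stack = [10, 0, 15] (depth 3)

Answer: 3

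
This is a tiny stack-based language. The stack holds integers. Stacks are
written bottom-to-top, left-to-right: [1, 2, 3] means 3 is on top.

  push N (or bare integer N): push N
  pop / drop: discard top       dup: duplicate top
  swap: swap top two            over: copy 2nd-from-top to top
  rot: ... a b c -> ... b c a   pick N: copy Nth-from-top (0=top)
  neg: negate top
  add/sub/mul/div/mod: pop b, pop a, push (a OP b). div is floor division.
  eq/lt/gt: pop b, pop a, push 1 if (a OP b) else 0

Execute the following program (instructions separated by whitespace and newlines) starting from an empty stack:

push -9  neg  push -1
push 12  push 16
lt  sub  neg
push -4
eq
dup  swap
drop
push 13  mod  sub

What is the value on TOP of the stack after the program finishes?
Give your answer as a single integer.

After 'push -9': [-9]
After 'neg': [9]
After 'push -1': [9, -1]
After 'push 12': [9, -1, 12]
After 'push 16': [9, -1, 12, 16]
After 'lt': [9, -1, 1]
After 'sub': [9, -2]
After 'neg': [9, 2]
After 'push -4': [9, 2, -4]
After 'eq': [9, 0]
After 'dup': [9, 0, 0]
After 'swap': [9, 0, 0]
After 'drop': [9, 0]
After 'push 13': [9, 0, 13]
After 'mod': [9, 0]
After 'sub': [9]

Answer: 9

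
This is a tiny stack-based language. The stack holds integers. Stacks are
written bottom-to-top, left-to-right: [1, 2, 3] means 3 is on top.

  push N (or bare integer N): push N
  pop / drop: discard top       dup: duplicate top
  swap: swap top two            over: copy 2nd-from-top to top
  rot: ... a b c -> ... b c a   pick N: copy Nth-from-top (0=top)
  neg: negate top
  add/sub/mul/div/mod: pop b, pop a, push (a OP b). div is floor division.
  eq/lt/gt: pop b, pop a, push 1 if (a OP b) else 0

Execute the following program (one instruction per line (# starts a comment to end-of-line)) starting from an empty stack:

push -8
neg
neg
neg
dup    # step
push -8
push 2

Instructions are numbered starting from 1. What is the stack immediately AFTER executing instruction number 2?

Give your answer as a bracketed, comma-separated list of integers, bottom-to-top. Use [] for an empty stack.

Answer: [8]

Derivation:
Step 1 ('push -8'): [-8]
Step 2 ('neg'): [8]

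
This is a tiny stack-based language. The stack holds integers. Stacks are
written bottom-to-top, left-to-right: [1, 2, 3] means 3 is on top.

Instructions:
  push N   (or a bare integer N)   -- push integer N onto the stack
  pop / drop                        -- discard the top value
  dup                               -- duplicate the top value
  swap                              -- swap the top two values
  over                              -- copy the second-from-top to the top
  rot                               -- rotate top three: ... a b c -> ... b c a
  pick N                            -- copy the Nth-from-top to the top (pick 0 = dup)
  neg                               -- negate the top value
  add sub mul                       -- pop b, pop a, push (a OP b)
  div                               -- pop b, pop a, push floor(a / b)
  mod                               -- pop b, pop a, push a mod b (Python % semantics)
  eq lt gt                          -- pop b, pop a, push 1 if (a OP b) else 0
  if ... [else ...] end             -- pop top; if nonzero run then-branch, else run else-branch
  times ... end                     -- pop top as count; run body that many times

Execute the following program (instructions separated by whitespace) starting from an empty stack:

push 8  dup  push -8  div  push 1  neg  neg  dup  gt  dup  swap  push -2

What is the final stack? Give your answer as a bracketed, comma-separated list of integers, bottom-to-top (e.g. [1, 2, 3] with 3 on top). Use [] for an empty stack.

After 'push 8': [8]
After 'dup': [8, 8]
After 'push -8': [8, 8, -8]
After 'div': [8, -1]
After 'push 1': [8, -1, 1]
After 'neg': [8, -1, -1]
After 'neg': [8, -1, 1]
After 'dup': [8, -1, 1, 1]
After 'gt': [8, -1, 0]
After 'dup': [8, -1, 0, 0]
After 'swap': [8, -1, 0, 0]
After 'push -2': [8, -1, 0, 0, -2]

Answer: [8, -1, 0, 0, -2]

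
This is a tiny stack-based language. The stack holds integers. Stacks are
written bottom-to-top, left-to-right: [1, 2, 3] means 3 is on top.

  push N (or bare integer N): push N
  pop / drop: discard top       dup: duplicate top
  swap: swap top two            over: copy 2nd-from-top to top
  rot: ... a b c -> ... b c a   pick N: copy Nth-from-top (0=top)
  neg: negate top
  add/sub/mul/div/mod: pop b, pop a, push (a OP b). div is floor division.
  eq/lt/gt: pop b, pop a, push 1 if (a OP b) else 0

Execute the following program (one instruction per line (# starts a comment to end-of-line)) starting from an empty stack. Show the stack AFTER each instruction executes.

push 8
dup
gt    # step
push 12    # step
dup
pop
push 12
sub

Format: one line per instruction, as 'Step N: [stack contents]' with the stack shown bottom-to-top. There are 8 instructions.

Step 1: [8]
Step 2: [8, 8]
Step 3: [0]
Step 4: [0, 12]
Step 5: [0, 12, 12]
Step 6: [0, 12]
Step 7: [0, 12, 12]
Step 8: [0, 0]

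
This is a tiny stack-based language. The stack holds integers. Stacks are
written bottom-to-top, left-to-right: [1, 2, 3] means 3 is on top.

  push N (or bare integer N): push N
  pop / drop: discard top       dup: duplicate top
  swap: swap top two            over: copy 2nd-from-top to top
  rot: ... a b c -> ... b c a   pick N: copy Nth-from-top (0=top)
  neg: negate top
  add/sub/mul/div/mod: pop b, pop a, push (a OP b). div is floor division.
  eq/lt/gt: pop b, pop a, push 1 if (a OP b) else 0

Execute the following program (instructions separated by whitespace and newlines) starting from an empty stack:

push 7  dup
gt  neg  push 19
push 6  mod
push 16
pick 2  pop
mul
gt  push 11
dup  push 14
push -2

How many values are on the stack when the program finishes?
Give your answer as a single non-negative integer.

After 'push 7': stack = [7] (depth 1)
After 'dup': stack = [7, 7] (depth 2)
After 'gt': stack = [0] (depth 1)
After 'neg': stack = [0] (depth 1)
After 'push 19': stack = [0, 19] (depth 2)
After 'push 6': stack = [0, 19, 6] (depth 3)
After 'mod': stack = [0, 1] (depth 2)
After 'push 16': stack = [0, 1, 16] (depth 3)
After 'pick 2': stack = [0, 1, 16, 0] (depth 4)
After 'pop': stack = [0, 1, 16] (depth 3)
After 'mul': stack = [0, 16] (depth 2)
After 'gt': stack = [0] (depth 1)
After 'push 11': stack = [0, 11] (depth 2)
After 'dup': stack = [0, 11, 11] (depth 3)
After 'push 14': stack = [0, 11, 11, 14] (depth 4)
After 'push -2': stack = [0, 11, 11, 14, -2] (depth 5)

Answer: 5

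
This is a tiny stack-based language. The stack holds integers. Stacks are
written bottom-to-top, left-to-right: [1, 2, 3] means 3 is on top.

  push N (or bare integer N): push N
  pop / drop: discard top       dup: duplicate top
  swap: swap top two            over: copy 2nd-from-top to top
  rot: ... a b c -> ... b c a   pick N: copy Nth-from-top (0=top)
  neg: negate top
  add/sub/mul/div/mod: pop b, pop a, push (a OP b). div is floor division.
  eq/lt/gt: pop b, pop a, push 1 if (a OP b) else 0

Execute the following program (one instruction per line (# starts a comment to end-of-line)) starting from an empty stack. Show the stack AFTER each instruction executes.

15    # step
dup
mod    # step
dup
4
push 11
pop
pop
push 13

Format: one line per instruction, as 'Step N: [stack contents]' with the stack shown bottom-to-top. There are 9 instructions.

Step 1: [15]
Step 2: [15, 15]
Step 3: [0]
Step 4: [0, 0]
Step 5: [0, 0, 4]
Step 6: [0, 0, 4, 11]
Step 7: [0, 0, 4]
Step 8: [0, 0]
Step 9: [0, 0, 13]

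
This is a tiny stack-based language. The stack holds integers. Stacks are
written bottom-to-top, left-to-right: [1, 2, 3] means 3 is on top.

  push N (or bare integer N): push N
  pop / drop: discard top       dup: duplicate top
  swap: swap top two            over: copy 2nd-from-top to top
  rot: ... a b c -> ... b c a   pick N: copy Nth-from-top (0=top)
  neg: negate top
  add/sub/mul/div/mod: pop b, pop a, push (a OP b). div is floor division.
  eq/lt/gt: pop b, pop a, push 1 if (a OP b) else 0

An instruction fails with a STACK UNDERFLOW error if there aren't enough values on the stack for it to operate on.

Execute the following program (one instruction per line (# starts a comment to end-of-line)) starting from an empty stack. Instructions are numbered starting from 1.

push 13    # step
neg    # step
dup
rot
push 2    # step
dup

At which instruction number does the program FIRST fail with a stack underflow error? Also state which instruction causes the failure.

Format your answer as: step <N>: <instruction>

Answer: step 4: rot

Derivation:
Step 1 ('push 13'): stack = [13], depth = 1
Step 2 ('neg'): stack = [-13], depth = 1
Step 3 ('dup'): stack = [-13, -13], depth = 2
Step 4 ('rot'): needs 3 value(s) but depth is 2 — STACK UNDERFLOW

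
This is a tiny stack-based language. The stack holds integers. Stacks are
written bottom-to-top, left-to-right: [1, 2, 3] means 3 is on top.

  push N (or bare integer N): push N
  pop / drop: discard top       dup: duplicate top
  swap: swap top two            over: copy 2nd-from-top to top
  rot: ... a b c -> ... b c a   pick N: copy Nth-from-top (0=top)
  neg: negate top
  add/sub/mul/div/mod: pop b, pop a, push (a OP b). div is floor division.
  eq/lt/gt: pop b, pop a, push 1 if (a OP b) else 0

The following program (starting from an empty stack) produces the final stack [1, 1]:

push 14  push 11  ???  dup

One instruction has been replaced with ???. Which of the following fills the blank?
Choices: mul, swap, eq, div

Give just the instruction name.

Answer: div

Derivation:
Stack before ???: [14, 11]
Stack after ???:  [1]
Checking each choice:
  mul: produces [154, 154]
  swap: produces [11, 14, 14]
  eq: produces [0, 0]
  div: MATCH


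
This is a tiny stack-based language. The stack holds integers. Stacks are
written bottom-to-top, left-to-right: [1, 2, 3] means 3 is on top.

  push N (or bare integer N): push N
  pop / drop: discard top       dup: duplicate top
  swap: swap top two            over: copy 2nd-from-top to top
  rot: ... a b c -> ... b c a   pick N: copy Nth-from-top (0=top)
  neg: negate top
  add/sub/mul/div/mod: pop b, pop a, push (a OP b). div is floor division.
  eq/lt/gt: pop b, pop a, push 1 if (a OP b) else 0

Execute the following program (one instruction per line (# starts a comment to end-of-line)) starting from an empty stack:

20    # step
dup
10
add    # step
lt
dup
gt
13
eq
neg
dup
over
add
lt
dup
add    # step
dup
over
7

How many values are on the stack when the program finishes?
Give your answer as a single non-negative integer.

After 'push 20': stack = [20] (depth 1)
After 'dup': stack = [20, 20] (depth 2)
After 'push 10': stack = [20, 20, 10] (depth 3)
After 'add': stack = [20, 30] (depth 2)
After 'lt': stack = [1] (depth 1)
After 'dup': stack = [1, 1] (depth 2)
After 'gt': stack = [0] (depth 1)
After 'push 13': stack = [0, 13] (depth 2)
After 'eq': stack = [0] (depth 1)
After 'neg': stack = [0] (depth 1)
After 'dup': stack = [0, 0] (depth 2)
After 'over': stack = [0, 0, 0] (depth 3)
After 'add': stack = [0, 0] (depth 2)
After 'lt': stack = [0] (depth 1)
After 'dup': stack = [0, 0] (depth 2)
After 'add': stack = [0] (depth 1)
After 'dup': stack = [0, 0] (depth 2)
After 'over': stack = [0, 0, 0] (depth 3)
After 'push 7': stack = [0, 0, 0, 7] (depth 4)

Answer: 4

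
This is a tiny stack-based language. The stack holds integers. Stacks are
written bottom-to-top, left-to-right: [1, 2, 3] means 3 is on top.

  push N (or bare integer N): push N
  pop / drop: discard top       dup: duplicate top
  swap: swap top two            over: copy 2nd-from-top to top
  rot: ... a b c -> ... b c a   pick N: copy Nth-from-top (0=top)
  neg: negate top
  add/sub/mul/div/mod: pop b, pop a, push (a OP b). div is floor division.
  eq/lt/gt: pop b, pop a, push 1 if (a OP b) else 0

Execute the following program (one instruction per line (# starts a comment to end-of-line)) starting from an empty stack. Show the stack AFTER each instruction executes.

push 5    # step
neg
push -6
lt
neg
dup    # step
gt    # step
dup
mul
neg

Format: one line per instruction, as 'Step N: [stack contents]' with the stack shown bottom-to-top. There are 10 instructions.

Step 1: [5]
Step 2: [-5]
Step 3: [-5, -6]
Step 4: [0]
Step 5: [0]
Step 6: [0, 0]
Step 7: [0]
Step 8: [0, 0]
Step 9: [0]
Step 10: [0]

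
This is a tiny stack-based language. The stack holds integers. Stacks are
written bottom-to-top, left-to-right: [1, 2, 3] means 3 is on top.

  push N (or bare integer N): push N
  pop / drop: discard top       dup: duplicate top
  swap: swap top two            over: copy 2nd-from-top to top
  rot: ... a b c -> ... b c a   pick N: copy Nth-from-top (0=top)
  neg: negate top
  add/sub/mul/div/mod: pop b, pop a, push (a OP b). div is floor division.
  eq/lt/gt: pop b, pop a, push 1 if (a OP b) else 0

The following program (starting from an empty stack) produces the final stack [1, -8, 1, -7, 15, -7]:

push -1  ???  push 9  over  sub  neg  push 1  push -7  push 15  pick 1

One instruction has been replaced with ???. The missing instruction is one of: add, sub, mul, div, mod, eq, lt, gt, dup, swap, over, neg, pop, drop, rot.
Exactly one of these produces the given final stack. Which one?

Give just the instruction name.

Stack before ???: [-1]
Stack after ???:  [1]
The instruction that transforms [-1] -> [1] is: neg

Answer: neg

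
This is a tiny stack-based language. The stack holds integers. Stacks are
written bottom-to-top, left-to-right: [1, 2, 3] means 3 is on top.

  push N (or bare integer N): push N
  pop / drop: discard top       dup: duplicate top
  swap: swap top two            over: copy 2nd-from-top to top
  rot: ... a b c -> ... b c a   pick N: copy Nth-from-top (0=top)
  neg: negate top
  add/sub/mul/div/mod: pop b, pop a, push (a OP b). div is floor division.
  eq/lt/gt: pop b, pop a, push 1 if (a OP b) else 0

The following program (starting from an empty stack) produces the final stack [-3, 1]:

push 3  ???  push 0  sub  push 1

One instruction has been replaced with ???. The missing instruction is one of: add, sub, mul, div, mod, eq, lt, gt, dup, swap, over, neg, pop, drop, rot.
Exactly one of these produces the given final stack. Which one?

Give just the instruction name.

Answer: neg

Derivation:
Stack before ???: [3]
Stack after ???:  [-3]
The instruction that transforms [3] -> [-3] is: neg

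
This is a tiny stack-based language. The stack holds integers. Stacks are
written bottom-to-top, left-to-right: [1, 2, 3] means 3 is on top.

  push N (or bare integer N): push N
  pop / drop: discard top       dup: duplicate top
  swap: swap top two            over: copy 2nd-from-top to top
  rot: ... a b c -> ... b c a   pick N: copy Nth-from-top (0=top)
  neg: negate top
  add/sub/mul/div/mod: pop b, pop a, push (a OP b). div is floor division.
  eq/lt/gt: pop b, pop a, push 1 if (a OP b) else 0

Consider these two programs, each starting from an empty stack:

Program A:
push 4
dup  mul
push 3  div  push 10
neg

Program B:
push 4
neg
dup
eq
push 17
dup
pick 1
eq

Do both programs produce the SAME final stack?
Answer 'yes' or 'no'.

Answer: no

Derivation:
Program A trace:
  After 'push 4': [4]
  After 'dup': [4, 4]
  After 'mul': [16]
  After 'push 3': [16, 3]
  After 'div': [5]
  After 'push 10': [5, 10]
  After 'neg': [5, -10]
Program A final stack: [5, -10]

Program B trace:
  After 'push 4': [4]
  After 'neg': [-4]
  After 'dup': [-4, -4]
  After 'eq': [1]
  After 'push 17': [1, 17]
  After 'dup': [1, 17, 17]
  After 'pick 1': [1, 17, 17, 17]
  After 'eq': [1, 17, 1]
Program B final stack: [1, 17, 1]
Same: no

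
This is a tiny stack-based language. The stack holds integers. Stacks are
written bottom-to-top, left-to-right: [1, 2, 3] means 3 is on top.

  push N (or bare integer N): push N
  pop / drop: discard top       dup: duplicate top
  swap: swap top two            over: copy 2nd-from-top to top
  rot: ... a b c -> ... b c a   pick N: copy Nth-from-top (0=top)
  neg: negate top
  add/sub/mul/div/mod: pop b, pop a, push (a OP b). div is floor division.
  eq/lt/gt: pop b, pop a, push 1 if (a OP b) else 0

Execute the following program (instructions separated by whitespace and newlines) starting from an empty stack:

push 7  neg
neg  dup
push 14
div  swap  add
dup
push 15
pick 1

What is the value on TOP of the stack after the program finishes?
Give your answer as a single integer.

Answer: 7

Derivation:
After 'push 7': [7]
After 'neg': [-7]
After 'neg': [7]
After 'dup': [7, 7]
After 'push 14': [7, 7, 14]
After 'div': [7, 0]
After 'swap': [0, 7]
After 'add': [7]
After 'dup': [7, 7]
After 'push 15': [7, 7, 15]
After 'pick 1': [7, 7, 15, 7]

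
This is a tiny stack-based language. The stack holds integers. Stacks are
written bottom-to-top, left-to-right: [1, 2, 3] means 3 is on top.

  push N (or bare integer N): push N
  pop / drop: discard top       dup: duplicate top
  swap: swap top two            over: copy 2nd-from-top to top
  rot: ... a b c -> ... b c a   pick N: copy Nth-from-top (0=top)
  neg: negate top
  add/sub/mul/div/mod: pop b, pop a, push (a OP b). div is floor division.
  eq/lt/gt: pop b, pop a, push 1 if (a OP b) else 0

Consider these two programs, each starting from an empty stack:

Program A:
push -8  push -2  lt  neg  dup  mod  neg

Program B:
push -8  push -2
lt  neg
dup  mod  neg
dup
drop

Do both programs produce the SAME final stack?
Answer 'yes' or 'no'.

Program A trace:
  After 'push -8': [-8]
  After 'push -2': [-8, -2]
  After 'lt': [1]
  After 'neg': [-1]
  After 'dup': [-1, -1]
  After 'mod': [0]
  After 'neg': [0]
Program A final stack: [0]

Program B trace:
  After 'push -8': [-8]
  After 'push -2': [-8, -2]
  After 'lt': [1]
  After 'neg': [-1]
  After 'dup': [-1, -1]
  After 'mod': [0]
  After 'neg': [0]
  After 'dup': [0, 0]
  After 'drop': [0]
Program B final stack: [0]
Same: yes

Answer: yes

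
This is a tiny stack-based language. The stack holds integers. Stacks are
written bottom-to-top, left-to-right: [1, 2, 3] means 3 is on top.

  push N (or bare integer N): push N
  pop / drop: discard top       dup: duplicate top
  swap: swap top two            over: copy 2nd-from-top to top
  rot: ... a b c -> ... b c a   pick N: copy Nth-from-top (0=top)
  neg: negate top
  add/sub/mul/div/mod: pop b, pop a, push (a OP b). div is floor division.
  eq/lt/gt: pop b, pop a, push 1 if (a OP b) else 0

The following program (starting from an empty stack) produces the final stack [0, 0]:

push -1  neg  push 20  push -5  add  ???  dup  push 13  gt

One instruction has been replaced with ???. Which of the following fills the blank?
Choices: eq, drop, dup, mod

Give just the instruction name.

Stack before ???: [1, 15]
Stack after ???:  [0]
Checking each choice:
  eq: MATCH
  drop: produces [1, 0]
  dup: produces [1, 15, 15, 1]
  mod: produces [1, 0]


Answer: eq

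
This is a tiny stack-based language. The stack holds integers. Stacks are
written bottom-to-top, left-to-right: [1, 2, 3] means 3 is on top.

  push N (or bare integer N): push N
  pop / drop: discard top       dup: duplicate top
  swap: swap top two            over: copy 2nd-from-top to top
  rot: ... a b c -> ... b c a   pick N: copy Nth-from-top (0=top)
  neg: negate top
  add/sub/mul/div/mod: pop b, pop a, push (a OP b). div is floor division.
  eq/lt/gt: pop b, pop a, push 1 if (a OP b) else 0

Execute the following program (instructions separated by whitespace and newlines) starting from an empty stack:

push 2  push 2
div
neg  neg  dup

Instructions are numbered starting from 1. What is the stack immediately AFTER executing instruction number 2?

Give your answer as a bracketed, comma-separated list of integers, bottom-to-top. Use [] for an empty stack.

Step 1 ('push 2'): [2]
Step 2 ('push 2'): [2, 2]

Answer: [2, 2]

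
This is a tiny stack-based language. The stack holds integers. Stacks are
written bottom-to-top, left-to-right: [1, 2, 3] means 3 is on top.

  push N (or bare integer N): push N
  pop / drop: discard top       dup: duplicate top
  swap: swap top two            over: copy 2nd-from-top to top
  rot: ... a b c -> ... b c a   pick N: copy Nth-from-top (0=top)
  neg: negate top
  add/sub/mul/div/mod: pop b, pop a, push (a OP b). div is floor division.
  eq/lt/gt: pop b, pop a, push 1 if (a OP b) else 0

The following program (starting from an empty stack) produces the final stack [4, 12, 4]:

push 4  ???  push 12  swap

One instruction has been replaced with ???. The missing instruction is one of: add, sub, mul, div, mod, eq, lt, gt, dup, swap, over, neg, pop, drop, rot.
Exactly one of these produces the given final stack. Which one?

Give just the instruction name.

Stack before ???: [4]
Stack after ???:  [4, 4]
The instruction that transforms [4] -> [4, 4] is: dup

Answer: dup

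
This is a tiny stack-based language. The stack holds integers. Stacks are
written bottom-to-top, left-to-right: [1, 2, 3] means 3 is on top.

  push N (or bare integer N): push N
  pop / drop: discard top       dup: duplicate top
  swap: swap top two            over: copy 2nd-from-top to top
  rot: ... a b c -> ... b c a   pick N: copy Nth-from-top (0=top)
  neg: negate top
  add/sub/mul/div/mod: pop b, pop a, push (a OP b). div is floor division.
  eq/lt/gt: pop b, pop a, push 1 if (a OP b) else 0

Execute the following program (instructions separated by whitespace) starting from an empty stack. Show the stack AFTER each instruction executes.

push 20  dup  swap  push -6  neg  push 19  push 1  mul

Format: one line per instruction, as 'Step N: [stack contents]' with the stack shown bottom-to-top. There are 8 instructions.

Step 1: [20]
Step 2: [20, 20]
Step 3: [20, 20]
Step 4: [20, 20, -6]
Step 5: [20, 20, 6]
Step 6: [20, 20, 6, 19]
Step 7: [20, 20, 6, 19, 1]
Step 8: [20, 20, 6, 19]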